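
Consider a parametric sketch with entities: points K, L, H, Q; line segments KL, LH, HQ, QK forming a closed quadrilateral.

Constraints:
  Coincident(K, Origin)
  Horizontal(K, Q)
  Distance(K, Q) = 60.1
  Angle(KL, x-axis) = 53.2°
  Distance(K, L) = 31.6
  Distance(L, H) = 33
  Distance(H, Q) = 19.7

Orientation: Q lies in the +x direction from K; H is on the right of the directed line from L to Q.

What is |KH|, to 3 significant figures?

40.4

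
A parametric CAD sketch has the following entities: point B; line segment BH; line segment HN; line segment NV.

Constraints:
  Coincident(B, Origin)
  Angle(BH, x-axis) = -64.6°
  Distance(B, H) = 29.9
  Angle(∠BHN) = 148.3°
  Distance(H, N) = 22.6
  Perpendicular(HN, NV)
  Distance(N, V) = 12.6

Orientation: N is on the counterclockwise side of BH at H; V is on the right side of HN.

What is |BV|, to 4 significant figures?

55.76

∠BHN = 148.3°, so HN runs at -64.6° + (180° − 148.3°) = -32.90° from the x-axis; with |HN| = 22.6, N = H + 22.6·(cos -32.90°, sin -32.90°) = (31.80, -39.29). HN ⟂ NV; with |NV| = 12.6 on the right of HN, V = N + 12.6·(-0.5432, -0.8396) = (24.96, -49.86). Then |BV| = |V − B| = 55.76.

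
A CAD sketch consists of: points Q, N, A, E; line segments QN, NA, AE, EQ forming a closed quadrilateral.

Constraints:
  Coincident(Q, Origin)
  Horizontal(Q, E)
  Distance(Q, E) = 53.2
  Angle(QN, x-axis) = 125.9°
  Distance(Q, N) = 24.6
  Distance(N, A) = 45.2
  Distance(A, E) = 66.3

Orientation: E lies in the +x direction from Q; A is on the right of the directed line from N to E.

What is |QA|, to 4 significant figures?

26.19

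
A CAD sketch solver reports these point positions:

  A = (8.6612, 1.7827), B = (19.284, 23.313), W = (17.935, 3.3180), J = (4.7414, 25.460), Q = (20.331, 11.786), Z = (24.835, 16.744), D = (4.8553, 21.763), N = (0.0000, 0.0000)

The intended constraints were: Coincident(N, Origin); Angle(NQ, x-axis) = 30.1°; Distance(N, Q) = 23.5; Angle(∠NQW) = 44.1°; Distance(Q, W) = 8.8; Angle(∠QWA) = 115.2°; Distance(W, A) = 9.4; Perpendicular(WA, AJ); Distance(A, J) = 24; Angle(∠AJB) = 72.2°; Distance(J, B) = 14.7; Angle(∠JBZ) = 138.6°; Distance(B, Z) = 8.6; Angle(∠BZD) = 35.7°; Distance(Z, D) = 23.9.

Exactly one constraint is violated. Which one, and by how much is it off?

Distance(Z, D) = 23.9 — off by 3.30.

N = (0.00, 0.00) ✓; NQ at 30.10° ✓; |NQ| = 23.50 ✓; ∠NQW = 44.10° ✓; |QW| = 8.800 ✓; ∠QWA = 115.2° ✓; |WA| = 9.400 ✓; ∠(WA, AJ) = 90.00° ✓; |AJ| = 24.00 ✓; ∠AJB = 72.20° ✓; |JB| = 14.70 ✓; ∠JBZ = 138.6° ✓; |BZ| = 8.600 ✓; ∠BZD = 35.70° ✓; |ZD| = 20.60 ✗.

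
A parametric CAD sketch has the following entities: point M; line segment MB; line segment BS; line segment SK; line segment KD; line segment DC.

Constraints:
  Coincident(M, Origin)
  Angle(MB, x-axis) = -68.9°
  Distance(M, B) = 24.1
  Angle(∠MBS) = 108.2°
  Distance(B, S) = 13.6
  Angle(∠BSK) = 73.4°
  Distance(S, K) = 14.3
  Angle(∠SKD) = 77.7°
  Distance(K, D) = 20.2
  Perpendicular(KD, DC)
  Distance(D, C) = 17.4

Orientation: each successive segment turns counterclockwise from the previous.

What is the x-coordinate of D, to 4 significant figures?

0.3172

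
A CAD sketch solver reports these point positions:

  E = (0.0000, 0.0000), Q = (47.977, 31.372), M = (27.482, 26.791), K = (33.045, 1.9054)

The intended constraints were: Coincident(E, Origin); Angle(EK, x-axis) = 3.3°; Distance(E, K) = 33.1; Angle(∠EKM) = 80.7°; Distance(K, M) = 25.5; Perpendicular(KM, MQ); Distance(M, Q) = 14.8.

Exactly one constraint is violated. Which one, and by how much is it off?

Distance(M, Q) = 14.8 — off by 6.20.

E = (0.00, 0.00) ✓; EK at 3.300° ✓; |EK| = 33.10 ✓; ∠EKM = 80.70° ✓; |KM| = 25.50 ✓; ∠(KM, MQ) = 90.00° ✓; |MQ| = 21.00 ✗.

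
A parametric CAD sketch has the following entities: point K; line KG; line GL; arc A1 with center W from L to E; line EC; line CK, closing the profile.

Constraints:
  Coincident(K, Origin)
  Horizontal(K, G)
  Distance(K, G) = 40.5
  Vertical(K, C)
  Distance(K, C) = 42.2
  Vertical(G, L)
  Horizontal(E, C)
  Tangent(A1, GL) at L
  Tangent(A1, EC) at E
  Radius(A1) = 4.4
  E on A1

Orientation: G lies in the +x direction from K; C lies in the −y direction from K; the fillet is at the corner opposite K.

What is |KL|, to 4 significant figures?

55.40

K is at the origin; K and G share the same y with |KG| = 40.5 and G on the +x side, so G = (40.50, 0.000). K and C share the same x with |KC| = 42.2 and C on the −y side, so C = (0.000, -42.20). The virtual corner opposite K is at (40.50, -42.20). A1 meets GL tangentially, so WL is at right angles to GL and the tangent condition forces WE to be normal to EC, with radius 4.4, so the center W sits 4.4 in from both sides at W = (36.10, -37.80). That places the tangent points at L = (40.50, -37.80) on GL and E = (36.10, -42.20) on EC. Then |KL| = |L − K| = 55.40.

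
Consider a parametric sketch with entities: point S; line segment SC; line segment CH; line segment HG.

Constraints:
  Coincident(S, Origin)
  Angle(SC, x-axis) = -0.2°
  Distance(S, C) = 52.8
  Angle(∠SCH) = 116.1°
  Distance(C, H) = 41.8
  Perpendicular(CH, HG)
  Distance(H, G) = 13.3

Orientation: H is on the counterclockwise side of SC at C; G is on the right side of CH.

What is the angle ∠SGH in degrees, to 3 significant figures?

47.0°

S is at the origin; SC runs at -0.2° with length 52.8, so C = 52.8·(cos -0.2°, sin -0.2°) = (52.8, -0.184). ∠SCH = 116.1°, so CH runs at -0.2° + (180° − 116.1°) = 63.7° from the x-axis; with |CH| = 41.8, H = C + 41.8·(cos 63.7°, sin 63.7°) = (71.3, 37.3). The perpendicularity gives HG at right angles to CH; with |HG| = 13.3 on the right of CH, G = H + 13.3·(0.896, -0.443) = (83.2, 31.4). Then cos ∠SGH = GS·GH / (|GS||GH|), giving 47.0°.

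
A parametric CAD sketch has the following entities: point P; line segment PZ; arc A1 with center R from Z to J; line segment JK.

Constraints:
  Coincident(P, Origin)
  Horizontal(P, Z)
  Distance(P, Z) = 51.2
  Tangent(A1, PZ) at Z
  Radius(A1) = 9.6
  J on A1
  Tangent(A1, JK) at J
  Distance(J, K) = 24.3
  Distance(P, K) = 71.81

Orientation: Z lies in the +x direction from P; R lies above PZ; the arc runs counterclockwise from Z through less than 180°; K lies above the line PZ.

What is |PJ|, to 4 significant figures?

61.26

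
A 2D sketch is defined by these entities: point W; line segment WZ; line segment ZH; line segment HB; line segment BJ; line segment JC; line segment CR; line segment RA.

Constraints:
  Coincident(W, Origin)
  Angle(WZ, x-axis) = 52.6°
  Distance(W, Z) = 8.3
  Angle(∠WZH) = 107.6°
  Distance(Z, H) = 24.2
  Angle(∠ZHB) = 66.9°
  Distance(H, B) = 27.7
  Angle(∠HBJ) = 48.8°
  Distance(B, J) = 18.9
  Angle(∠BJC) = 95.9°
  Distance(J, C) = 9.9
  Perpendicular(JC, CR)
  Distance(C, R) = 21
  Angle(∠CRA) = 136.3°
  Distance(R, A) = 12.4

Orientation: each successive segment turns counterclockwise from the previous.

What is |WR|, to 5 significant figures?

30.143

W is at the origin; WZ runs at 52.6° with length 8.3, so Z = (5.0412, 6.5936). ∠WZH = 107.6° gives ZH at 125.00° from the x-axis; with |ZH| = 24.2, H = (-8.8393, 26.417). ∠ZHB = 66.9° gives HB at -121.90° from the x-axis; with |HB| = 27.7, B = (-23.477, 2.9006). ∠HBJ = 48.8° gives BJ at 9.3000° from the x-axis; with |BJ| = 18.9, J = (-4.8255, 5.9549). ∠BJC = 95.9° gives JC at 93.400° from the x-axis; with |JC| = 9.9, C = (-5.4126, 15.837). JC is perpendicular to CR, so CR runs at -176.60°; with |CR| = 21.0, R = (-26.376, 14.592). Then |WR| = |R − W| = 30.143.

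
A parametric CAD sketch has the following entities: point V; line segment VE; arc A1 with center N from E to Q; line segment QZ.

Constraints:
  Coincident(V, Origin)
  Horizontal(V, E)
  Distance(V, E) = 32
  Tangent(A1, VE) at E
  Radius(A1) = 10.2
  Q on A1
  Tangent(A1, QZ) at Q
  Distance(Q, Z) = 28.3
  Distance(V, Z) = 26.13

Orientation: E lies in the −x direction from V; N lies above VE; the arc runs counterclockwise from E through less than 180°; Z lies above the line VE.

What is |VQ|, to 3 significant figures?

24.4

Checks: |NQ| = 10.20 ✓; ∠(NQ, QZ) = 90.00° ✓; |QZ| = 28.30 ✓; |VZ| = 26.13 ✓.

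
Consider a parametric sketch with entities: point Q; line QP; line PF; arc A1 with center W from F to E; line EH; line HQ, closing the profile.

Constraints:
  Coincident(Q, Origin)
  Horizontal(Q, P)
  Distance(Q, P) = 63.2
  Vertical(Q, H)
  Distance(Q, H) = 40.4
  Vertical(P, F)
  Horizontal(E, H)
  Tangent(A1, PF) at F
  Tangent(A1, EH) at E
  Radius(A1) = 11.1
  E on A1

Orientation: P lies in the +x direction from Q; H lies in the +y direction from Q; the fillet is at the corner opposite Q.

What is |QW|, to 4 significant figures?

59.77

Q and H share the same x with |QH| = 40.4 and H on the +y side, so H = (0.000, 40.40). The virtual corner opposite Q is at (63.20, 40.40). Since A1 is tangent to PF there, WF ⟂ PF and the tangent condition forces WE to be normal to EH, with radius 11.1, so the center W sits 11.1 in from both sides at W = (52.10, 29.30). Then |QW| = |W − Q| = 59.77.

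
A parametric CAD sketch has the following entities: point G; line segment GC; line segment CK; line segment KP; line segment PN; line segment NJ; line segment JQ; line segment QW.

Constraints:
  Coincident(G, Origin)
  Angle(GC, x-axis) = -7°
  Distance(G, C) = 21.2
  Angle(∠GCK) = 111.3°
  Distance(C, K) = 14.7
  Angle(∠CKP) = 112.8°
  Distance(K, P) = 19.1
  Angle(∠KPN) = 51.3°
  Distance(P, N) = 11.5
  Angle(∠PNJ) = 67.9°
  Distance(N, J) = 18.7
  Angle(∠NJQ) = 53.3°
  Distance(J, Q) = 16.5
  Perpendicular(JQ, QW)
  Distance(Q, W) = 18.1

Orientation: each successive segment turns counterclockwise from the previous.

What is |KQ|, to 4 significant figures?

19.84

∠PNJ = 67.9° gives NJ at 9.700° from the x-axis; with |NJ| = 18.7, J = (31.98, 17.14). ∠NJQ = 53.3° gives JQ at 136.4° from the x-axis; with |JQ| = 16.5, Q = (20.03, 28.52). Then |KQ| = |Q − K| = 19.84.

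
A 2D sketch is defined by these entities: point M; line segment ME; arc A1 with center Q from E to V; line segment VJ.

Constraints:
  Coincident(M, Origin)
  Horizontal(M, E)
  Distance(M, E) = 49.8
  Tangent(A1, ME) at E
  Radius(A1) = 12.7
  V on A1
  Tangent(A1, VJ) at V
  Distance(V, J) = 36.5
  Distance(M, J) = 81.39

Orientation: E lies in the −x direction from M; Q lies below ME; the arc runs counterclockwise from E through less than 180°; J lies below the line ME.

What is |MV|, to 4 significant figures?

63.50

Checks: |QV| = 12.70 ✓; ∠(QV, VJ) = 90.00° ✓; |VJ| = 36.50 ✓; |MJ| = 81.39 ✓.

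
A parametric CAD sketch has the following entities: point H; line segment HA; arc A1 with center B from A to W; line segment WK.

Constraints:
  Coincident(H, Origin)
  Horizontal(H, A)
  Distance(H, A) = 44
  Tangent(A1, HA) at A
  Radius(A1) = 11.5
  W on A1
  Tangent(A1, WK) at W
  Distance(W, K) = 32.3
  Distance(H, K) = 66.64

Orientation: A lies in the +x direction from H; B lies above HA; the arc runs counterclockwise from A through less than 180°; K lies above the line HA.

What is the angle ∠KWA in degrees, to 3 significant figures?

129°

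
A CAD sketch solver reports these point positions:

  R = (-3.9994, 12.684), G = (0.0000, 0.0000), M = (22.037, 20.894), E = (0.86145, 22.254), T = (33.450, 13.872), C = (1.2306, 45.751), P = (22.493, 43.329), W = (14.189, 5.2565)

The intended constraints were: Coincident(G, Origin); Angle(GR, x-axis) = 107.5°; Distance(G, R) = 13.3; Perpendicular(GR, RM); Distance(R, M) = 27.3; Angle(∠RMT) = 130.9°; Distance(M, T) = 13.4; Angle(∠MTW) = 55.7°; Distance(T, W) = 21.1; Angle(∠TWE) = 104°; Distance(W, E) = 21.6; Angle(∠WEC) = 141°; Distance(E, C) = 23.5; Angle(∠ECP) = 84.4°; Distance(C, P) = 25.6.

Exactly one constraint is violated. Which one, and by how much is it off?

Distance(C, P) = 25.6 — off by 4.20.

G = (0.00, 0.00) ✓; GR at 107.5° ✓; |GR| = 13.30 ✓; ∠(GR, RM) = 90.00° ✓; |RM| = 27.30 ✓; ∠RMT = 130.9° ✓; |MT| = 13.40 ✓; ∠MTW = 55.70° ✓; |TW| = 21.10 ✓; ∠TWE = 104.0° ✓; |WE| = 21.60 ✓; ∠WEC = 141.0° ✓; |EC| = 23.50 ✓; ∠ECP = 84.40° ✓; |CP| = 21.40 ✗.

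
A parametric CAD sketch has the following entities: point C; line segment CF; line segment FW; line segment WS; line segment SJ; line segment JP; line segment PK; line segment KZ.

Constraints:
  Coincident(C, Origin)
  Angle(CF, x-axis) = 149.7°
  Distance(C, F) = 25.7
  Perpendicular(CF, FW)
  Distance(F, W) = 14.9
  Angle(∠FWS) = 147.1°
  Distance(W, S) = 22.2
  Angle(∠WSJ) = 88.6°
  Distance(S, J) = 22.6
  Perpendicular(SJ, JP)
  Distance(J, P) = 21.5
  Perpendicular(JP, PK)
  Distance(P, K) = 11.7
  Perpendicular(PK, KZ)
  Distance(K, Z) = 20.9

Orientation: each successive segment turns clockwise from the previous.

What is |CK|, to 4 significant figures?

19.33

C is at the origin; CF runs at 149.7° with length 25.7, so F = (-22.19, 12.97). The perpendicularity gives FW at right angles to CF, so FW runs at 59.70°; with |FW| = 14.9, W = (-14.67, 25.83). ∠FWS = 147.1° gives WS at 26.80° from the x-axis; with |WS| = 22.2, S = (5.144, 35.84). ∠WSJ = 88.6° gives SJ at -64.60° from the x-axis; with |SJ| = 22.6, J = (14.84, 15.43). SJ is perpendicular to JP, so JP runs at -154.6°; with |JP| = 21.5, P = (-4.584, 6.203). The perpendicularity gives PK at right angles to JP, so PK runs at 115.4°; with |PK| = 11.7, K = (-9.603, 16.77). Then |CK| = |K − C| = 19.33.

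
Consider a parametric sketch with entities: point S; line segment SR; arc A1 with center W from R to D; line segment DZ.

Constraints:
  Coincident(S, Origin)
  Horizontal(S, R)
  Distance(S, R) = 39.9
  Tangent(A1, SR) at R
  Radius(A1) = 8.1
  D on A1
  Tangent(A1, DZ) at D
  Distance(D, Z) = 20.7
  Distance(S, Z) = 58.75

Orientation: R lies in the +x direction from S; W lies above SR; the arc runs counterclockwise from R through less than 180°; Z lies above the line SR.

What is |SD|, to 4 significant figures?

48.20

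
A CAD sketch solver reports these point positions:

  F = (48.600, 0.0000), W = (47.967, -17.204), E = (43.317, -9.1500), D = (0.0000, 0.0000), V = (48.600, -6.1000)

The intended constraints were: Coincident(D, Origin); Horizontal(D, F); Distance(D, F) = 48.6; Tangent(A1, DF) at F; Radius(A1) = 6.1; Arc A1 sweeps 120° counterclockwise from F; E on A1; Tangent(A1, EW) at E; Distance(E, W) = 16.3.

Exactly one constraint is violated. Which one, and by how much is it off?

Distance(E, W) = 16.3 — off by 7.00.

D = (0.00, 0.00) ✓; D.y = 0.00, F.y = 0.00 ✓; |DF| = 48.60 ✓; ∠(VF, FD) = 90.00° ✓; |VF| = 6.100 ✓; bearing(V→E) − bearing(V→F) = 120.0° ✓; |VE| = 6.100 ✓; ∠(VE, EW) = 90.00° ✓; |EW| = 9.300 ✗.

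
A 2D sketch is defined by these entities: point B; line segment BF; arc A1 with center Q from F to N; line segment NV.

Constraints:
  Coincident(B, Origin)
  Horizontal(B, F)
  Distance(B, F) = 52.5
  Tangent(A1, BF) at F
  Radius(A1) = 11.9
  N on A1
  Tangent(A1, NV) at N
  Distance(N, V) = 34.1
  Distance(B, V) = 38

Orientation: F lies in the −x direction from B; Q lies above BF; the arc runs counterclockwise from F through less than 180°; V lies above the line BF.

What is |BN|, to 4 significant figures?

43.44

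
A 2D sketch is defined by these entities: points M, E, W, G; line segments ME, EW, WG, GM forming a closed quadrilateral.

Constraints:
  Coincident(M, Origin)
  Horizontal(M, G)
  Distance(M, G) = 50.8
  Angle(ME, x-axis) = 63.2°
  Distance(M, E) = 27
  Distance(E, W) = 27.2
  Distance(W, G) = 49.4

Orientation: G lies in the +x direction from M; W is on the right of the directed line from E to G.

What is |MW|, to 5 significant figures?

1.6596

M is at the origin; M and G share the same y with |MG| = 50.8 and G in +x, so G = (50.8, 0). ME runs at 63.2° with |ME| = 27.0, so E = (12.174, 24.100). W is determined by |EW| = 27.2 and |WG| = 49.4 together: it lies at the intersection of circle(E, 27.2) and circle(G, 49.4). With |EG| = 45.528, the foot of the radical line on EG is 4.0884 from E and the perpendicular offset is √(27.2² − 4.0884²) = 26.891. Taking the right-of-EG solution: W = (1.4078, -0.87889).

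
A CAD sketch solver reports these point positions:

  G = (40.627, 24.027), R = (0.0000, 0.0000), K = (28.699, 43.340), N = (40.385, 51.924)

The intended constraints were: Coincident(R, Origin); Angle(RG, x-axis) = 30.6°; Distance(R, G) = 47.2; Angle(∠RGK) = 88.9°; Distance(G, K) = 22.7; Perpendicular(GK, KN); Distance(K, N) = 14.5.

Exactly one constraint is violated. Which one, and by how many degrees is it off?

Perpendicular(GK, KN) — off by 4.60°.

R = (0.00, 0.00) ✓; RG at 30.60° ✓; |RG| = 47.20 ✓; ∠RGK = 88.90° ✓; |GK| = 22.70 ✓; ∠(GK, KN) = 85.40° ✗; |KN| = 14.50 ✓.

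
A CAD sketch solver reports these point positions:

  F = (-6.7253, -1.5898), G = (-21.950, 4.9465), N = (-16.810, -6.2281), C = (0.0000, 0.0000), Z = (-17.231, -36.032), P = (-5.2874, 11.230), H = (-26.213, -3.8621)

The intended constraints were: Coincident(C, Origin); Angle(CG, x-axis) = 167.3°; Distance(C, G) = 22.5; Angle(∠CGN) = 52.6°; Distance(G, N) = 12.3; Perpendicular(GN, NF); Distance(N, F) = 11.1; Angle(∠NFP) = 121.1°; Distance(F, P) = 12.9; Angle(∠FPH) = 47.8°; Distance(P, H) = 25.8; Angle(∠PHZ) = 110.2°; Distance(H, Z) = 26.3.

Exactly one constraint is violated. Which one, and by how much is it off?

Distance(H, Z) = 26.3 — off by 7.10.

C = (0.00, 0.00) ✓; CG at 167.3° ✓; |CG| = 22.50 ✓; ∠CGN = 52.60° ✓; |GN| = 12.30 ✓; ∠(GN, NF) = 90.00° ✓; |NF| = 11.10 ✓; ∠NFP = 121.1° ✓; |FP| = 12.90 ✓; ∠FPH = 47.80° ✓; |PH| = 25.80 ✓; ∠PHZ = 110.2° ✓; |HZ| = 33.40 ✗.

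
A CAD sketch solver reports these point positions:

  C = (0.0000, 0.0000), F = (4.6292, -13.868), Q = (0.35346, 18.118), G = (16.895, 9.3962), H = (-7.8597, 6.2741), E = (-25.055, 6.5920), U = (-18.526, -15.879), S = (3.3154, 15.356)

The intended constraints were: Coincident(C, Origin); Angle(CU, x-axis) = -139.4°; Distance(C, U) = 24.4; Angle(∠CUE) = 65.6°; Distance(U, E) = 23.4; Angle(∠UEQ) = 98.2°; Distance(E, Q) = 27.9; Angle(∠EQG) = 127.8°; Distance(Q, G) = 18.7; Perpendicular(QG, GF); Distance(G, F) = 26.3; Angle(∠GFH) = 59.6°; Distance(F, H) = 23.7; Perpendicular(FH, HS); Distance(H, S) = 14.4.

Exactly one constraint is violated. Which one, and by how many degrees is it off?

Perpendicular(FH, HS) — off by 7.30°.

C = (0.00, 0.00) ✓; CU at -139.4° ✓; |CU| = 24.40 ✓; ∠CUE = 65.60° ✓; |UE| = 23.40 ✓; ∠UEQ = 98.20° ✓; |EQ| = 27.90 ✓; ∠EQG = 127.8° ✓; |QG| = 18.70 ✓; ∠(QG, GF) = 90.00° ✓; |GF| = 26.30 ✓; ∠GFH = 59.60° ✓; |FH| = 23.70 ✓; ∠(FH, HS) = 82.70° ✗; |HS| = 14.40 ✓.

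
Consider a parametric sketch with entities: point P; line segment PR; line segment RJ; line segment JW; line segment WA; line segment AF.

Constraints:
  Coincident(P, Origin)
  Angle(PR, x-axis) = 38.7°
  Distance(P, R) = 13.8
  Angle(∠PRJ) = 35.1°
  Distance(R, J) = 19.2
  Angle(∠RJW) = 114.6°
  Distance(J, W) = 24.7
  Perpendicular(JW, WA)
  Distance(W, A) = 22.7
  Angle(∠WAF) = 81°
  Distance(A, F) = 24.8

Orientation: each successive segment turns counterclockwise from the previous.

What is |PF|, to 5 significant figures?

9.1176

P is at the origin; PR runs at 38.7° with length 13.8, so R = (10.770, 8.6283). ∠PRJ = 35.1° gives RJ at -176.40° from the x-axis; with |RJ| = 19.2, J = (-8.3922, 7.4228). ∠RJW = 114.6° gives JW at -111.00° from the x-axis; with |JW| = 24.7, W = (-17.244, -15.637). JW ⟂ WA, so WA runs at -21.000°; with |WA| = 22.7, A = (3.9484, -23.772). ∠WAF = 81.0° gives AF at 78.000° from the x-axis; with |AF| = 24.8, F = (9.1046, 0.48644). Then |PF| = |F − P| = 9.1176.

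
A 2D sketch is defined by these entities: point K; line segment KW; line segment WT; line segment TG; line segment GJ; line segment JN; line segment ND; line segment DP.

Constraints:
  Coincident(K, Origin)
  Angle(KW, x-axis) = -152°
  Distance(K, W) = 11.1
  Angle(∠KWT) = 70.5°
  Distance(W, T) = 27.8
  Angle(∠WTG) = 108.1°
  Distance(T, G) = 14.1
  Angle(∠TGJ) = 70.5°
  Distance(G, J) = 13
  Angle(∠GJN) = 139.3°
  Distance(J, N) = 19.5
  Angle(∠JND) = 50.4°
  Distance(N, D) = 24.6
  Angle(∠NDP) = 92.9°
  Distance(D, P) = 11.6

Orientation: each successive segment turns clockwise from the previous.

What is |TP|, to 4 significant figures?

8.590

K is at the origin; KW runs at -152.0° with length 11.1, so W = (-9.801, -5.211). ∠KWT = 70.5° gives WT at 98.50° from the x-axis; with |WT| = 27.8, T = (-13.91, 22.28). ∠WTG = 108.1° gives TG at 26.60° from the x-axis; with |TG| = 14.1, G = (-1.302, 28.60). ∠TGJ = 70.5° gives GJ at -82.90° from the x-axis; with |GJ| = 13.0, J = (0.3046, 15.70). ∠GJN = 139.3° gives JN at -123.6° from the x-axis; with |JN| = 19.5, N = (-10.49, -0.5454). ∠JND = 50.4° gives ND at 106.8° from the x-axis; with |ND| = 24.6, D = (-17.60, 23.00). ∠NDP = 92.9° gives DP at 19.70° from the x-axis; with |DP| = 11.6, P = (-6.676, 26.91). Then |TP| = |P − T| = 8.590.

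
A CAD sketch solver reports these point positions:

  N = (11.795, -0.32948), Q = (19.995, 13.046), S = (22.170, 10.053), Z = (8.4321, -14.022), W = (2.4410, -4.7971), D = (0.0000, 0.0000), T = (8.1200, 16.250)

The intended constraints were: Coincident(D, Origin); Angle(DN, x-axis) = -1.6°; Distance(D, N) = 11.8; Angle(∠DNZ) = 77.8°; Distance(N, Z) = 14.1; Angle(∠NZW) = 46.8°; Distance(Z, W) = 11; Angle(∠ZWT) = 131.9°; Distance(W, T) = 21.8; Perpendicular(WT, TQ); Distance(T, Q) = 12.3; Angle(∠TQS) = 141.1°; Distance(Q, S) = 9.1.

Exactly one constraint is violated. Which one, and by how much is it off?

Distance(Q, S) = 9.1 — off by 5.40.

D = (0.00, 0.00) ✓; DN at -1.600° ✓; |DN| = 11.80 ✓; ∠DNZ = 77.80° ✓; |NZ| = 14.10 ✓; ∠NZW = 46.80° ✓; |ZW| = 11.00 ✓; ∠ZWT = 131.9° ✓; |WT| = 21.80 ✓; ∠(WT, TQ) = 90.00° ✓; |TQ| = 12.30 ✓; ∠TQS = 141.1° ✓; |QS| = 3.700 ✗.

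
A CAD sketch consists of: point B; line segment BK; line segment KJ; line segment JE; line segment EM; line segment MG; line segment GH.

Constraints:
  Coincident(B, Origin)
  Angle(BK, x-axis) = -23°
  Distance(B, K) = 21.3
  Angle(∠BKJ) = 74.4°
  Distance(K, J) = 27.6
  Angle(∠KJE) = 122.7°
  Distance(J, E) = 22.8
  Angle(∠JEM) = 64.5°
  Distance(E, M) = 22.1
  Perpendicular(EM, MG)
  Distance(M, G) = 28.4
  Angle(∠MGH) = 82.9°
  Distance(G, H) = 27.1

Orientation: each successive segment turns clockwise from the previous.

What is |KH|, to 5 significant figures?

42.002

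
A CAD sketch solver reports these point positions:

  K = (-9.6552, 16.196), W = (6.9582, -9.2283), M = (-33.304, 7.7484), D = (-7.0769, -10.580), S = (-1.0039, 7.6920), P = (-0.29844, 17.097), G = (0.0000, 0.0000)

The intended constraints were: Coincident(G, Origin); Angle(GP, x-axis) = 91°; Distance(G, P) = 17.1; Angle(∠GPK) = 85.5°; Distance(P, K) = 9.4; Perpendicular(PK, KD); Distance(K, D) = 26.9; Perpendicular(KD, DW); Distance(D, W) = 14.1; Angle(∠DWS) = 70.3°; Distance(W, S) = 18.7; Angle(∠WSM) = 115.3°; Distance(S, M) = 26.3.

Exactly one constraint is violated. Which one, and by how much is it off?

Distance(S, M) = 26.3 — off by 6.00.

G = (0.00, 0.00) ✓; GP at 91.00° ✓; |GP| = 17.10 ✓; ∠GPK = 85.50° ✓; |PK| = 9.400 ✓; ∠(PK, KD) = 90.00° ✓; |KD| = 26.90 ✓; ∠(KD, DW) = 90.00° ✓; |DW| = 14.10 ✓; ∠DWS = 70.30° ✓; |WS| = 18.70 ✓; ∠WSM = 115.3° ✓; |SM| = 32.30 ✗.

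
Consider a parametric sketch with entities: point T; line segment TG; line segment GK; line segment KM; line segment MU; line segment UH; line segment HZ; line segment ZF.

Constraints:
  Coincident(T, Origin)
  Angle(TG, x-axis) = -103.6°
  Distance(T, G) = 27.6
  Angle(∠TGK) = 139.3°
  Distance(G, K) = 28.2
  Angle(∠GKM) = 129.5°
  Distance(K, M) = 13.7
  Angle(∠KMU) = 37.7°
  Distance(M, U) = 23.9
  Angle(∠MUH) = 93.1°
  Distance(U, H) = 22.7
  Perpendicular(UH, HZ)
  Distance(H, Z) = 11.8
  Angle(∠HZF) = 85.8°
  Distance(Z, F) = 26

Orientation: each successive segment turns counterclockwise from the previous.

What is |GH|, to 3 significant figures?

24.4

T is at the origin; TG runs at -103.6° with length 27.6, so G = (-6.49, -26.8). ∠TGK = 139.3° gives GK at -62.9° from the x-axis; with |GK| = 28.2, K = (6.36, -51.9). ∠GKM = 129.5° gives KM at -12.4° from the x-axis; with |KM| = 13.7, M = (19.7, -54.9). ∠KMU = 37.7° gives MU at 130° from the x-axis; with |MU| = 23.9, U = (4.41, -36.5). ∠MUH = 93.1° gives UH at -143° from the x-axis; with |UH| = 22.7, H = (-13.8, -50.1). Then |GH| = |H − G| = 24.4.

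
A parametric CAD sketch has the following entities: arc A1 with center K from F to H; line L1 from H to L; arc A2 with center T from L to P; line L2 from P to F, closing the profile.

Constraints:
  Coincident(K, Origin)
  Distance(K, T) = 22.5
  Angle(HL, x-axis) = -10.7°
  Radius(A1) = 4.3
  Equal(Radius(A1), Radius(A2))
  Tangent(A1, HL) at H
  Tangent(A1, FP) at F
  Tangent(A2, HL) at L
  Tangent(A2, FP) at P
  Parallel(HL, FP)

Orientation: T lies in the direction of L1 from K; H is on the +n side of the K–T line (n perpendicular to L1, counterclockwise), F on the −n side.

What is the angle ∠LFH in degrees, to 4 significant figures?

69.08°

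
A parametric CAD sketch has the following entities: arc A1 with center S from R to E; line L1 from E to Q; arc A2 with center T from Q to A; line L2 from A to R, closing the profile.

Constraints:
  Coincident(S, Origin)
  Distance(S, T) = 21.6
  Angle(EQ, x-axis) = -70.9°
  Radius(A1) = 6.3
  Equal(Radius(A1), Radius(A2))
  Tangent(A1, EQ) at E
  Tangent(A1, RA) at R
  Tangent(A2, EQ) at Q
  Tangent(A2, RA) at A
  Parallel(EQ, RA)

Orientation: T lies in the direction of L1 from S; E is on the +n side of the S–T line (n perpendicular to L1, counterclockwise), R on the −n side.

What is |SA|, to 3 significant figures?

22.5

The slot axis is L1's direction at -70.9°, so u = (cos -70.9°, sin -70.9°) = (0.327, -0.945) and n = (−sin -70.9°, cos -70.9°) = (0.945, 0.327). S is at the origin and T lies 21.6 along u from S, so T = 21.6·u = (7.07, -20.4). Tangency of A1 to both parallel lines with radius 6.3 puts E and R at S ± 6.3·n: E = (5.95, 2.06), R = (-5.95, -2.06). Equal radii place Q and A the same way about T: Q = T + 6.3·n = (13.0, -18.3), A = T − 6.3·n = (1.11, -22.5). Then |SA| = |A − S| = 22.5.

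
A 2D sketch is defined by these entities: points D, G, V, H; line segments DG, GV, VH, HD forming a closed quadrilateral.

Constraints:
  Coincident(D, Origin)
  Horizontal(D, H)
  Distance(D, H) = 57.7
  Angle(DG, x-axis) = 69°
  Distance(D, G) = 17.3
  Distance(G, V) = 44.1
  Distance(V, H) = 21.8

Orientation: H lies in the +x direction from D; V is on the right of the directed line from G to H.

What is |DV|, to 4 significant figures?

41.68

Checks: |GV| = 44.10 ✓; |VH| = 21.80 ✓.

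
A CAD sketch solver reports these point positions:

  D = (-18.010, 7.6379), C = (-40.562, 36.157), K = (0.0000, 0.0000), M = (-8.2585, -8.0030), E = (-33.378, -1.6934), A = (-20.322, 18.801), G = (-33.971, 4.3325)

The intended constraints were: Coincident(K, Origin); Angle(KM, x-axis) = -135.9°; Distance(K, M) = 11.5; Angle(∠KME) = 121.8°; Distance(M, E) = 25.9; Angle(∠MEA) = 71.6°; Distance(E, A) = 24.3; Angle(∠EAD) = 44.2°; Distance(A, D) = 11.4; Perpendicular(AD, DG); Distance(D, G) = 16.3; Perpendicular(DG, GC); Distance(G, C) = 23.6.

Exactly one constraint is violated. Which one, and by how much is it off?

Distance(G, C) = 23.6 — off by 8.90.

K = (0.00, 0.00) ✓; KM at -135.9° ✓; |KM| = 11.50 ✓; ∠KME = 121.8° ✓; |ME| = 25.90 ✓; ∠MEA = 71.60° ✓; |EA| = 24.30 ✓; ∠EAD = 44.20° ✓; |AD| = 11.40 ✓; ∠(AD, DG) = 90.00° ✓; |DG| = 16.30 ✓; ∠(DG, GC) = 90.00° ✓; |GC| = 32.50 ✗.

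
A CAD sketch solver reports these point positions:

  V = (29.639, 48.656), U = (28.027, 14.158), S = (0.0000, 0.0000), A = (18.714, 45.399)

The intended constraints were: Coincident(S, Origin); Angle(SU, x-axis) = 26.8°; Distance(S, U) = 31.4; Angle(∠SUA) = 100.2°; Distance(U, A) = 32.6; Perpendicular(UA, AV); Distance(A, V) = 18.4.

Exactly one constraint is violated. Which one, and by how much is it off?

Distance(A, V) = 18.4 — off by 7.00.

S = (0.00, 0.00) ✓; SU at 26.80° ✓; |SU| = 31.40 ✓; ∠SUA = 100.2° ✓; |UA| = 32.60 ✓; ∠(UA, AV) = 90.00° ✓; |AV| = 11.40 ✗.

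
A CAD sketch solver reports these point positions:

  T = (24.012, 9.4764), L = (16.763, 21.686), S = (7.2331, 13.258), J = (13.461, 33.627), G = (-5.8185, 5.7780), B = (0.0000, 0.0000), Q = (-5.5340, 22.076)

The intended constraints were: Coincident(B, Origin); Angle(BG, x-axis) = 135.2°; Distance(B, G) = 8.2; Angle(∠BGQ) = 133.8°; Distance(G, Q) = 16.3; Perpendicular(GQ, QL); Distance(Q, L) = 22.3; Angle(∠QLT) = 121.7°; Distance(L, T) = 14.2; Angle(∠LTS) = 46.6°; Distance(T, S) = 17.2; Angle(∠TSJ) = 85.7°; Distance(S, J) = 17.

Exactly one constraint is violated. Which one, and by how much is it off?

Distance(S, J) = 17 — off by 4.30.

B = (0.00, 0.00) ✓; BG at 135.2° ✓; |BG| = 8.200 ✓; ∠BGQ = 133.8° ✓; |GQ| = 16.30 ✓; ∠(GQ, QL) = 90.00° ✓; |QL| = 22.30 ✓; ∠QLT = 121.7° ✓; |LT| = 14.20 ✓; ∠LTS = 46.60° ✓; |TS| = 17.20 ✓; ∠TSJ = 85.70° ✓; |SJ| = 21.30 ✗.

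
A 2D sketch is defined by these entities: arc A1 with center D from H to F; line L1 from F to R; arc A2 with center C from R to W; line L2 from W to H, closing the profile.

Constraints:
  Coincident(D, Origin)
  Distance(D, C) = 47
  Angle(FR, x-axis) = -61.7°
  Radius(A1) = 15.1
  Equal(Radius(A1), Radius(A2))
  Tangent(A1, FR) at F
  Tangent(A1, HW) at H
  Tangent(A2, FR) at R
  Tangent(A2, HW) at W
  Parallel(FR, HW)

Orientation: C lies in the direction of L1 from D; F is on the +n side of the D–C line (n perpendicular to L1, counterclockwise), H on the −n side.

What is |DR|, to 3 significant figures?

49.4

The slot axis is L1's direction at -61.7°, so u = (cos -61.7°, sin -61.7°) = (0.474, -0.880) and n = (−sin -61.7°, cos -61.7°) = (0.880, 0.474). D is at the origin and C lies 47.0 along u from D, so C = 47.0·u = (22.3, -41.4). Tangency of A1 to both parallel lines with radius 15.1 puts F and H at D ± 15.1·n: F = (13.3, 7.16), H = (-13.3, -7.16). Equal radii place R and W the same way about C: R = C + 15.1·n = (35.6, -34.2), W = C − 15.1·n = (8.99, -48.5). Then |DR| = |R − D| = 49.4.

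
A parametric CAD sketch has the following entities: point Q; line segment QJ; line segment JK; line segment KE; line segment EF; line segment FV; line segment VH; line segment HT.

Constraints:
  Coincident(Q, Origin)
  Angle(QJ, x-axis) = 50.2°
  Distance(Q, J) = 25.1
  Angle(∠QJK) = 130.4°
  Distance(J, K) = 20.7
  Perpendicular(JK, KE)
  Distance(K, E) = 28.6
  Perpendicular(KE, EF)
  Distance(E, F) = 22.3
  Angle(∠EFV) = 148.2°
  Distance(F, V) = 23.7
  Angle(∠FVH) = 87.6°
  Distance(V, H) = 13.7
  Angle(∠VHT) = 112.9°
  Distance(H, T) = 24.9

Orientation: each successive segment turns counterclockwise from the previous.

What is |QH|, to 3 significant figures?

14.5

Q is at the origin; QJ runs at 50.2° with length 25.1, so J = (16.1, 19.3). ∠QJK = 130.4° gives JK at 99.8° from the x-axis; with |JK| = 20.7, K = (12.5, 39.7). The perpendicularity gives KE at right angles to JK, so KE runs at -170°; with |KE| = 28.6, E = (-15.6, 34.8). The perpendicularity gives EF at right angles to KE, so EF runs at -80.2°; with |EF| = 22.3, F = (-11.8, 12.8). ∠EFV = 148.2° gives FV at -48.4° from the x-axis; with |FV| = 23.7, V = (3.89, -4.88). ∠FVH = 87.6° gives VH at 44.0° from the x-axis; with |VH| = 13.7, H = (13.7, 4.63). Then |QH| = |H − Q| = 14.5.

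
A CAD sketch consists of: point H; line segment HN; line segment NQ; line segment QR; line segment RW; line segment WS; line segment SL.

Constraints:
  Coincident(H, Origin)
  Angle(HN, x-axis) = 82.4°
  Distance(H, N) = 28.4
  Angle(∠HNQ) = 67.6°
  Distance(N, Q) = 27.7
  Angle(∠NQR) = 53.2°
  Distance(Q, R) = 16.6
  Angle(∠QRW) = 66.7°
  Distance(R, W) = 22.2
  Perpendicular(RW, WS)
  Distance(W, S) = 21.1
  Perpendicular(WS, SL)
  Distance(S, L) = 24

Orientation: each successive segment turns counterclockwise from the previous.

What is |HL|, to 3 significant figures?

34.1

RW ⟂ WS, so WS runs at 165°; with |WS| = 21.1, S = (-24.6, 37.7). WS ⟂ SL, so SL runs at -105°; with |SL| = 24.0, L = (-30.9, 14.5). Then |HL| = |L − H| = 34.1.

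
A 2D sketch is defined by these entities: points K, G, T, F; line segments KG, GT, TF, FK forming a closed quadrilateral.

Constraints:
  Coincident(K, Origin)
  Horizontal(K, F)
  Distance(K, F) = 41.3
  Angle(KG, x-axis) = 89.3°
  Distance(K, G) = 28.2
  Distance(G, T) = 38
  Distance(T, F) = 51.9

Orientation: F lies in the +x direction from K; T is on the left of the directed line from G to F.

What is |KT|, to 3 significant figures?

59.5

K is at the origin; K and F share the same y with |KF| = 41.3 and F in +x, so F = (41.3, 0). KG runs at 89.3° with |KG| = 28.2, so G = (0.345, 28.2). T is determined by |GT| = 38.0 and |TF| = 51.9 together: it lies at the intersection of circle(G, 38.0) and circle(F, 51.9). With |GF| = 49.7, the foot of the radical line on GF is 12.3 from G and the perpendicular offset is √(38.0² − 12.3²) = 36.0. Taking the left-of-GF solution: T = (30.9, 50.8).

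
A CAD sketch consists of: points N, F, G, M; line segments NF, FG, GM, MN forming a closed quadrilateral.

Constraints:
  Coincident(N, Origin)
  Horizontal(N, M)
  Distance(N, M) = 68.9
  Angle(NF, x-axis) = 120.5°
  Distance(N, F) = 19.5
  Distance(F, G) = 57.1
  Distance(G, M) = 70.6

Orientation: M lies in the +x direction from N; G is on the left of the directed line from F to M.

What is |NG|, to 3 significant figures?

65.3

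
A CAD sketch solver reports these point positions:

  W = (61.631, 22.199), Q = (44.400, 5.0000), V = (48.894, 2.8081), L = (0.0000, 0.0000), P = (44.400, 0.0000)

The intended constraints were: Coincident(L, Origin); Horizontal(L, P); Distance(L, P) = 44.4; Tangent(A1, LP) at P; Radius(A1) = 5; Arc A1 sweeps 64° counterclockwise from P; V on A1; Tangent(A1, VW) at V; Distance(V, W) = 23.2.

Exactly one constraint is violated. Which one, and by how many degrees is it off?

Tangent(A1, VW) at V — off by 7.30°.

L = (0.00, 0.00) ✓; L.y = 0.00, P.y = 0.00 ✓; |LP| = 44.40 ✓; ∠(QP, PL) = 90.00° ✓; |QP| = 5.000 ✓; bearing(Q→V) − bearing(Q→P) = 64.00° ✓; |QV| = 5.000 ✓; ∠(QV, VW) = 97.30° ✗; |VW| = 23.20 ✓.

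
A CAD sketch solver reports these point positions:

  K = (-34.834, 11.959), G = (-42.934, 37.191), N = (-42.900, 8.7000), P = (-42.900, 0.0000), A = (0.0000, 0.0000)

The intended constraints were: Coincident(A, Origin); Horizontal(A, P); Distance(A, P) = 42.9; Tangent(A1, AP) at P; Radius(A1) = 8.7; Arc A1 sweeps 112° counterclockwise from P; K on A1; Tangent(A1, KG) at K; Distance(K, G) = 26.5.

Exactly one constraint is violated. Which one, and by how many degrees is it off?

Tangent(A1, KG) at K — off by 4.20°.

A = (0.00, 0.00) ✓; A.y = 0.00, P.y = 0.00 ✓; |AP| = 42.90 ✓; ∠(NP, PA) = 90.00° ✓; |NP| = 8.700 ✓; bearing(N→K) − bearing(N→P) = 112.0° ✓; |NK| = 8.700 ✓; ∠(NK, KG) = 94.20° ✗; |KG| = 26.50 ✓.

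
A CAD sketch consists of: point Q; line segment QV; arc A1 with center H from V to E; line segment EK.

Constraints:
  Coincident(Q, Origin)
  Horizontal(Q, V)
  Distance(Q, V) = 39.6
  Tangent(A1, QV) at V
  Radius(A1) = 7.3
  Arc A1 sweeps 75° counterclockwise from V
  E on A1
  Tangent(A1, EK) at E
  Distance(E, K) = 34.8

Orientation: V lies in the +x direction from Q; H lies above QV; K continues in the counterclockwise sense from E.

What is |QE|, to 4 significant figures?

46.96

Q is at the origin; Q and V share the same y with |QV| = 39.6 and V on the +x side, so V = (39.60, 0.000). The tangent condition forces HV to be normal to QV, so H = V + (0, 7.3) = (39.60, 7.300). On A1, V sits at bearing -90° from H; a 75° counterclockwise sweep puts E at bearing -15°, so E = H + 7.3·(cos -15°, sin -15°) = (46.65, 5.411). Then |QE| = |E − Q| = 46.96.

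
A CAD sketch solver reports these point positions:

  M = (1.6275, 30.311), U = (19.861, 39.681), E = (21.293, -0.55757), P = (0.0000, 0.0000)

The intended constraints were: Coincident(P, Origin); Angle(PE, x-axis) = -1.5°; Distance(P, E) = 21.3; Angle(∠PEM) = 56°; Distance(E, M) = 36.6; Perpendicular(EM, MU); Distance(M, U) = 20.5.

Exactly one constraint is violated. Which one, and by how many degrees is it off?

Perpendicular(EM, MU) — off by 5.30°.

P = (0.00, 0.00) ✓; PE at -1.500° ✓; |PE| = 21.30 ✓; ∠PEM = 56.00° ✓; |EM| = 36.60 ✓; ∠(EM, MU) = 95.30° ✗; |MU| = 20.50 ✓.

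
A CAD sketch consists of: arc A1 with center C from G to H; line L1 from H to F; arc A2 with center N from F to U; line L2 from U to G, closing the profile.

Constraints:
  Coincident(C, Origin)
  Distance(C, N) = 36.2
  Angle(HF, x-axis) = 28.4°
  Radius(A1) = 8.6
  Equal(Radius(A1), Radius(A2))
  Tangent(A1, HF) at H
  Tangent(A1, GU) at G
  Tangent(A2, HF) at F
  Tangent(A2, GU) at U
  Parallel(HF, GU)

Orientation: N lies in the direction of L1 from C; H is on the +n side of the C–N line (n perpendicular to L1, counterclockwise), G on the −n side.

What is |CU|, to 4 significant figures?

37.21

The slot axis is L1's direction at 28.4°, so u = (cos 28.4°, sin 28.4°) = (0.8796, 0.4756) and n = (−sin 28.4°, cos 28.4°) = (-0.4756, 0.8796). C is at the origin and N lies 36.2 along u from C, so N = 36.2·u = (31.84, 17.22). Tangency of A1 to both parallel lines with radius 8.6 puts H and G at C ± 8.6·n: H = (-4.090, 7.565), G = (4.090, -7.565). Equal radii place F and U the same way about N: F = N + 8.6·n = (27.75, 24.78), U = N − 8.6·n = (35.93, 9.653). Then |CU| = |U − C| = 37.21.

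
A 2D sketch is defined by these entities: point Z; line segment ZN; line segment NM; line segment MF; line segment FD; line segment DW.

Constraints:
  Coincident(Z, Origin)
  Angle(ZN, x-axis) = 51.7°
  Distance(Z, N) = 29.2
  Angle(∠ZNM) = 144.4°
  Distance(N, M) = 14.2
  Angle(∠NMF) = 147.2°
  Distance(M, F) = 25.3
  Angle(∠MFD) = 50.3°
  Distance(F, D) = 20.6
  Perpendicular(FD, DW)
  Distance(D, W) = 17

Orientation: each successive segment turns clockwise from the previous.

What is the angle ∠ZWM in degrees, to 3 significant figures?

155°

∠MFD = 50.3° gives FD at -146° from the x-axis; with |FD| = 20.6, D = (38.8, 8.18). The perpendicularity gives DW at right angles to FD, so DW runs at 124°; with |DW| = 17.0, W = (29.4, 22.3). Then cos ∠ZWM = WZ·WM / (|WZ||WM|), giving 155°.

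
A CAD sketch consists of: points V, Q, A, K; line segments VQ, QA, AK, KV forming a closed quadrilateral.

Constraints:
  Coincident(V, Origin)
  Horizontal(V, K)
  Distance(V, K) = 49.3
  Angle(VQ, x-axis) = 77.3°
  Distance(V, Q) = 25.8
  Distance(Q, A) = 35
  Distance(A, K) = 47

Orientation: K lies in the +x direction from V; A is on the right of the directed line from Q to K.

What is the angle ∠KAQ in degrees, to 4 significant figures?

74.18°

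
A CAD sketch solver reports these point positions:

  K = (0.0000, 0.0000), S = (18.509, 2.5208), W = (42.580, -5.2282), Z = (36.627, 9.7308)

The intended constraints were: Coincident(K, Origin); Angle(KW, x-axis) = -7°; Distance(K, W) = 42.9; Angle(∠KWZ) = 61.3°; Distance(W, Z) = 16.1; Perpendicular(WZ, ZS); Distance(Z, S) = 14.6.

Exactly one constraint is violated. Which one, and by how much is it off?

Distance(Z, S) = 14.6 — off by 4.90.

K = (0.00, 0.00) ✓; KW at -7.000° ✓; |KW| = 42.90 ✓; ∠KWZ = 61.30° ✓; |WZ| = 16.10 ✓; ∠(WZ, ZS) = 90.00° ✓; |ZS| = 19.50 ✗.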